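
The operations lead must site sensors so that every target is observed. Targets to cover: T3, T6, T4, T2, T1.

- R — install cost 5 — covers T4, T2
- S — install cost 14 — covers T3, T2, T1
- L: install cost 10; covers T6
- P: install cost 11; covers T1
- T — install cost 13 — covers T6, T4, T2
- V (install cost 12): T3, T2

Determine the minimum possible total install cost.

The greedy cost-per-new-target heuristic would pick R, S, and L for 29, but a cheaper cover exists.
Choose S and T: together they cover T3, T6, T4, T2, T1 — every target.
Total install cost: 14 + 13 = 27.
No cover costs less than 27.

27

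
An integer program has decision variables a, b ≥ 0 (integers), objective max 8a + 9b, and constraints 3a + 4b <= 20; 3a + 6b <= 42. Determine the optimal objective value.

(a,b)=(4,2) is feasible, giving 50.
(a,b)=(5,1) is feasible, giving 49.
(a,b)=(6,0) is feasible, giving 48.
No feasible integer point exceeds 50.

50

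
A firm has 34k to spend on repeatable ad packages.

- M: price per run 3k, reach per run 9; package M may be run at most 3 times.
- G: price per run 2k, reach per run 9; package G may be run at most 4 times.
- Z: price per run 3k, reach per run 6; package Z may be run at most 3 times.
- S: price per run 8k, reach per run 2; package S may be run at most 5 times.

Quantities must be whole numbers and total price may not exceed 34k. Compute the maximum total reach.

This is a bounded integer knapsack.
3×M, 4×G, and 3×Z: price 26 ≤ 34, reach 3·9 + 4·9 + 3·6 = 81.
3×M, 4×G, 3×Z, and 1×S: price 34 ≤ 34, reach 3·9 + 4·9 + 3·6 + 1·2 = 83.
Best is 83.

83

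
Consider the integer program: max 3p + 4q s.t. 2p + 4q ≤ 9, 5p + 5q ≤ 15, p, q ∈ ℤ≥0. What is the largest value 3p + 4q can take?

(p,q)=(2,1) is feasible, giving 10.
(p,q)=(3,0) is feasible, giving 9.
(p,q)=(0,2) is feasible, giving 8.
No feasible integer point exceeds 10.

10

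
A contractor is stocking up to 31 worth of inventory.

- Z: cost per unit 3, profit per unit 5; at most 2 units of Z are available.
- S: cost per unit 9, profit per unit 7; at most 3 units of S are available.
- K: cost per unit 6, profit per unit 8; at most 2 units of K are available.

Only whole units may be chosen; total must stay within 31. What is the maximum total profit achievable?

2×Z, 2×S, and 1×K: cost 30 ≤ 31, profit 2·5 + 2·7 + 1·8 = 32.
2×Z, 1×S, and 2×K: cost 27 ≤ 31, profit 2·5 + 1·7 + 2·8 = 33.
Best is 33.

33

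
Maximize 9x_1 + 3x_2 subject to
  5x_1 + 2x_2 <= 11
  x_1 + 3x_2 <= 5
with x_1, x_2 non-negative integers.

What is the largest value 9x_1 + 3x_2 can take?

(x_1,x_2)=(2,0): 5·2+2·0=10≤11, 1·2+3·0=2≤5, objective 18.
(x_1,x_2)=(1,1): 5·1+2·1=7≤11, 1·1+3·1=4≤5, objective 12.
(x_1,x_2)=(1,0): 5·1+2·0=5≤11, 1·1+3·0=1≤5, objective 9.
Maximum is 18 at (x_1,x_2)=(2,0).

18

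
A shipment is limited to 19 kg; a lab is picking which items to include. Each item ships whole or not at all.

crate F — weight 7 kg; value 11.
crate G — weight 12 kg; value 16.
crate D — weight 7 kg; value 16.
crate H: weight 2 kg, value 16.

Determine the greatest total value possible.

Allowing fractional choices, the relaxed optimum would be about 47.0, but items are indivisible.
crate D + crate H: weight 7 + 2 = 9 ≤ 19, value 16 + 16 = 32.
crate F + crate D + crate H: weight 7 + 7 + 2 = 16 ≤ 19, value 11 + 16 + 16 = 43.
Best is crate F, crate D, and crate H with total value 43.

43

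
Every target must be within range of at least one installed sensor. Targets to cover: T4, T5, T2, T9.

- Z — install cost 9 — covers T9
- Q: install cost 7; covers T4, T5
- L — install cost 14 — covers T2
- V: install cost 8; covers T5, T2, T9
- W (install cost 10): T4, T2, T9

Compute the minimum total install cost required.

15

Choose Q and V: together they cover T4, T5, T2, T9 — every target.
Total install cost: 7 + 8 = 15.
No cover costs less than 15.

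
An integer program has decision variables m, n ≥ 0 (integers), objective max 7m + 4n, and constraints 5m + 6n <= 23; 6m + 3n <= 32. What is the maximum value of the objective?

28

The continuous relaxation peaks at (4.6, 0) with value 32.20; rounding to a feasible lattice point costs some objective.
(m,n)=(4,0): 5·4+6·0=20≤23, 6·4+3·0=24≤32, objective 28.
(m,n)=(3,1): 5·3+6·1=21≤23, 6·3+3·1=21≤32, objective 25.
(m,n)=(3,0): 5·3+6·0=15≤23, 6·3+3·0=18≤32, objective 21.
The best lattice point is (4,0), giving 28.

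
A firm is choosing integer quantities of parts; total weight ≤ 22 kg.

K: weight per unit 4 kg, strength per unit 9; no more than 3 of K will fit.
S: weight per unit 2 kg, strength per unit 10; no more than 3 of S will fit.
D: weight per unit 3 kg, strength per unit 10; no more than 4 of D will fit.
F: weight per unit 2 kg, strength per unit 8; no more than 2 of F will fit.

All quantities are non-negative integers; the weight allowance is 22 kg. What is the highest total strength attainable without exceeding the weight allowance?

This is a bounded integer knapsack.
3×S, 4×D, and 2×F: weight 22 ≤ 22, strength 3·10 + 4·10 + 2·8 = 86.
1×K, 3×S, and 4×D: weight 22 ≤ 22, strength 1·9 + 3·10 + 4·10 = 79.
Best is 86.

86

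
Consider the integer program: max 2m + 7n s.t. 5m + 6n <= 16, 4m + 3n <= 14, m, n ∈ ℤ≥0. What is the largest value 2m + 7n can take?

14

(m,n)=(0,2) is feasible, giving 14.
(m,n)=(1,1) is feasible, giving 9.
Maximum is 14 at (m,n)=(0,2).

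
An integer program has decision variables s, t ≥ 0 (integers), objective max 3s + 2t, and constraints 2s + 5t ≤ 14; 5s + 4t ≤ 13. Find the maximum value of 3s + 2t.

The continuous relaxation peaks at (2.6, 0) with value 7.80; rounding to a feasible lattice point costs some objective.
(s,t)=(1,2): 2·1+5·2=12≤14, 5·1+4·2=13≤13, objective 7.
(s,t)=(2,0): 2·2+5·0=4≤14, 5·2+4·0=10≤13, objective 6.
(s,t)=(1,1): 2·1+5·1=7≤14, 5·1+4·1=9≤13, objective 5.
No feasible integer point exceeds 7.

7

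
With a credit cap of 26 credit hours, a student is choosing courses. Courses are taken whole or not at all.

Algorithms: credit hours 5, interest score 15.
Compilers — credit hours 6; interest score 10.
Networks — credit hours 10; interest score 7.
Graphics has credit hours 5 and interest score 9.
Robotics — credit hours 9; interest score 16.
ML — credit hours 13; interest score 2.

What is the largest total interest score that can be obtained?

This is a 0-1 knapsack instance.
Allowing fractional choices, the relaxed optimum would be about 50.7, but courses are indivisible.
Algorithms + Compilers + Graphics + Robotics: credit hours 5 + 6 + 5 + 9 = 25 ≤ 26, interest score 15 + 10 + 9 + 16 = 50.
Algorithms + Compilers + Robotics: credit hours 5 + 6 + 9 = 20 ≤ 26, interest score 15 + 10 + 16 = 41.
Best is Algorithms, Compilers, Graphics, and Robotics with total interest score 50.

50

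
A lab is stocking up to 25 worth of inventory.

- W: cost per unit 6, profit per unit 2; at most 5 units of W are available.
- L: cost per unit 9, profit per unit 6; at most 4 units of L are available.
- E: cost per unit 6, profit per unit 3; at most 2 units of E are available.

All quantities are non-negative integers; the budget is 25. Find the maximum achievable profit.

L has the best ratio (6/9); taking only L gives at most 2×6 = 12 (stopped by the cost limit).
Mixing does better — 2×L and 1×E: cost 24 ≤ 25, profit 2·6 + 1·3 = 15.

15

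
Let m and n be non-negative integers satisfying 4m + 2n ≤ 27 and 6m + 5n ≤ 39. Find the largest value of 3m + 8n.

Relaxing integrality, the LP optimum is 62.40 at (m,n) = (0, 7.8), which is not an integer point.
(m,n)=(0,7): 4·0+2·7=14≤27, 6·0+5·7=35≤39, objective 56.
(m,n)=(1,6): 4·1+2·6=16≤27, 6·1+5·6=36≤39, objective 51.
Maximum is 56 at (m,n)=(0,7).

56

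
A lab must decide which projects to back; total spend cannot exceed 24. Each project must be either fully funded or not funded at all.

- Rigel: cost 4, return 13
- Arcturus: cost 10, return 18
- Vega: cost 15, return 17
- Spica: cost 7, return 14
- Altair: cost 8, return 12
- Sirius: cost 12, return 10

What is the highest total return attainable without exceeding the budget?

45

Allowing fractional choices, the relaxed optimum would be about 49.5, but projects are indivisible.
Rigel + Arcturus + Spica: cost 4 + 10 + 7 = 21 ≤ 24, return 13 + 18 + 14 = 45.
Rigel + Arcturus + Altair: cost 4 + 10 + 8 = 22 ≤ 24, return 13 + 18 + 12 = 43.
Best is Rigel, Arcturus, and Spica with total return 45.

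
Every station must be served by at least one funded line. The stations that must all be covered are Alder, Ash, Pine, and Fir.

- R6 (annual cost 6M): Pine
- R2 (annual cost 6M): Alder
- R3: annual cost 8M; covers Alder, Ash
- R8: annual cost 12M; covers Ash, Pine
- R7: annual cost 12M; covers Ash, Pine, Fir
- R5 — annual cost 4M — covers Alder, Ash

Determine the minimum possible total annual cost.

16

This is an integer covering problem.
The greedy cost-per-new-station heuristic would pick R5, R6, and R7 for 22, but a cheaper cover exists.
Choose R7 and R5: together they cover Alder, Ash, Pine, Fir — every station.
Total annual cost: 12 + 4 = 16.
No cover costs less than 16.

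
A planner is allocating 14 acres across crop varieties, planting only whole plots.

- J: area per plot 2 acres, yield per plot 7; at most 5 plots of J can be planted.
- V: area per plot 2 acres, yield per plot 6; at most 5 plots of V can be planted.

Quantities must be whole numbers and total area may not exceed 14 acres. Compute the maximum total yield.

47

This is a bounded integer knapsack.
Take 5×J and 2×V: area 14 ≤ 14, yield 5·7 + 2·6 = 47.
J has the best ratio (7/2) and is taken to its limit of 5; remaining capacity is filled optimally with the others.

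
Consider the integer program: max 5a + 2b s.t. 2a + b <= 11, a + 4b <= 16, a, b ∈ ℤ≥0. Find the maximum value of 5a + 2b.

27

(a,b)=(5,1): 2·5+1·1=11≤11, 1·5+4·1=9≤16, objective 27.
(a,b)=(5,0): 2·5+1·0=10≤11, 1·5+4·0=5≤16, objective 25.
(a,b)=(4,2): 2·4+1·2=10≤11, 1·4+4·2=12≤16, objective 24.
Maximum is 27 at (a,b)=(5,1).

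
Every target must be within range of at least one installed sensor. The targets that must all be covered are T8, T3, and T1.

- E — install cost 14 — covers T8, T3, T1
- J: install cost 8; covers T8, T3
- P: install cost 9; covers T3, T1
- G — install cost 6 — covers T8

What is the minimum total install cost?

The greedy cost-per-new-target heuristic would pick J and P for 17, but a cheaper cover exists.
E alone covers T8, T3, T1 — every target.
Total install cost: 14.
No cover costs less than 14.

14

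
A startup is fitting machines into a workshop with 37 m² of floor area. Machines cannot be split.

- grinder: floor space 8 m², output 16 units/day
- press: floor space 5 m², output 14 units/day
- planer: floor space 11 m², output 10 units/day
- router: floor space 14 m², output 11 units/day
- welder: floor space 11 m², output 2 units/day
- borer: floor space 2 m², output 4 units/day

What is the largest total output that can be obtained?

Allowing fractional choices, the relaxed optimum would be about 52.6, but machines are indivisible.
grinder + press + planer + welder + borer: floor space 8 + 5 + 11 + 11 + 2 = 37 ≤ 37, output 16 + 14 + 10 + 2 + 4 = 46.
grinder + press + router + borer: floor space 8 + 5 + 14 + 2 = 29 ≤ 37, output 16 + 14 + 11 + 4 = 45.
Best is grinder, press, planer, welder, and borer with total output 46.

46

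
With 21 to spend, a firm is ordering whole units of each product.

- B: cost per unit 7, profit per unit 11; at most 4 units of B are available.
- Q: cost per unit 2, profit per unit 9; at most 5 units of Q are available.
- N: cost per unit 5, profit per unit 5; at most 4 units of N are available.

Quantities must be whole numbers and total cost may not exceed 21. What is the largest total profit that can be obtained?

56

5×Q and 2×N: cost 20 ≤ 21, profit 5·9 + 2·5 = 55.
1×B and 5×Q: cost 17 ≤ 21, profit 1·11 + 5·9 = 56.
Best is 56.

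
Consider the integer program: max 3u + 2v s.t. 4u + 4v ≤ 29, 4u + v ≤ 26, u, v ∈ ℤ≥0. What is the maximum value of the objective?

20

The continuous relaxation peaks at (6.25, 1) with value 20.75; rounding to a feasible lattice point costs some objective.
(u,v)=(6,1): 4·6+4·1=28≤29, 4·6+1·1=25≤26, objective 20.
(u,v)=(5,2): 4·5+4·2=28≤29, 4·5+1·2=22≤26, objective 19.
(u,v)=(6,0): 4·6+4·0=24≤29, 4·6+1·0=24≤26, objective 18.
Maximum is 20 at (u,v)=(6,1).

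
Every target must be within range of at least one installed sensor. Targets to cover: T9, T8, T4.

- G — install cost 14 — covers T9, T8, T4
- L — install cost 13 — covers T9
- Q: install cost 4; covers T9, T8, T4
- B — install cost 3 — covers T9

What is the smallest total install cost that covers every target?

4

Q alone covers T9, T8, T4 — every target.
Total install cost: 4.
No cover costs less than 4.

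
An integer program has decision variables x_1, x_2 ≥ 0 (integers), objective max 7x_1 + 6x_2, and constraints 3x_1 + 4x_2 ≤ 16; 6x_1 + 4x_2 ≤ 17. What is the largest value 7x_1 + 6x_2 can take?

Relaxing integrality, the LP optimum is 24.83 at (x_1,x_2) = (0.333, 3.75), which is not an integer point.
(x_1,x_2)=(0,4): 3·0+4·4=16≤16, 6·0+4·4=16≤17, objective 24.
(x_1,x_2)=(1,2): 3·1+4·2=11≤16, 6·1+4·2=14≤17, objective 19.
(x_1,x_2)=(0,3): 3·0+4·3=12≤16, 6·0+4·3=12≤17, objective 18.
(x_1,x_2)=(0,2): 3·0+4·2=8≤16, 6·0+4·2=8≤17, objective 12.
Maximum is 24 at (x_1,x_2)=(0,4).

24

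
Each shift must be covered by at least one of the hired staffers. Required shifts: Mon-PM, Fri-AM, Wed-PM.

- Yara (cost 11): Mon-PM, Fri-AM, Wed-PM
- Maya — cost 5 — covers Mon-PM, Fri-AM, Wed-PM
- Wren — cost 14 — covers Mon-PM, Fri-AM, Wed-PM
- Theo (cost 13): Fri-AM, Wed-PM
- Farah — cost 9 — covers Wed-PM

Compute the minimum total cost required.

5

Maya alone covers Mon-PM, Fri-AM, Wed-PM — every shift.
Total cost: 5.
No cover costs less than 5.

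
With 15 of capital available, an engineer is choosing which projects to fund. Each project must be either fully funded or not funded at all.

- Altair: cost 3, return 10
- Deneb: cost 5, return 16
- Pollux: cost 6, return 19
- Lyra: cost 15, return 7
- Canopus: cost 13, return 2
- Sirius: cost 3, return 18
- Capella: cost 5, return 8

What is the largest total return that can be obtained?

53

Altair + Pollux + Sirius: cost 3 + 6 + 3 = 12 ≤ 15, return 10 + 19 + 18 = 47.
Deneb + Pollux + Sirius: cost 5 + 6 + 3 = 14 ≤ 15, return 16 + 19 + 18 = 53.
Best is Deneb, Pollux, and Sirius with total return 53.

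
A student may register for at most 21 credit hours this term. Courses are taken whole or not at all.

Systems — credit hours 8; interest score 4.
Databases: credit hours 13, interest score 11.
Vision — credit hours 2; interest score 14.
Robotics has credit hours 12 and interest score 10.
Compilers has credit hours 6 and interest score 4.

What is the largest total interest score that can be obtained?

29

This is a 0-1 knapsack instance.
Vision + Robotics + Compilers: credit hours 2 + 12 + 6 = 20 ≤ 21, interest score 14 + 10 + 4 = 28.
Databases + Vision + Compilers: credit hours 13 + 2 + 6 = 21 ≤ 21, interest score 11 + 14 + 4 = 29.
Best is Databases, Vision, and Compilers with total interest score 29.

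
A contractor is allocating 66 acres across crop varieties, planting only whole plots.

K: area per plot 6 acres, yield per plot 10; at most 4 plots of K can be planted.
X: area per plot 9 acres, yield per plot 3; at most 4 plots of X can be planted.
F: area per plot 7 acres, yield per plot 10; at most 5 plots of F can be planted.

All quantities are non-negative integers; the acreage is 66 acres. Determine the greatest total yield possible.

90

Take 4×K and 5×F: area 59 ≤ 66, yield 4·10 + 5·10 = 90.
K has the best ratio (10/6) and is taken to its limit of 4; remaining capacity is filled optimally with the others.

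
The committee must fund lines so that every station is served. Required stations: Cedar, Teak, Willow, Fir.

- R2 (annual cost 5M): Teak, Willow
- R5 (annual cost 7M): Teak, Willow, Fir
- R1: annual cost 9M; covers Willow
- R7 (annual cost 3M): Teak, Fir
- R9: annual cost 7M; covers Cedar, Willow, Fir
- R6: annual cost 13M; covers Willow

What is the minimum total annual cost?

10

Choose R7 and R9: together they cover Cedar, Teak, Willow, Fir — every station.
Total annual cost: 3 + 7 = 10.
No cover costs less than 10.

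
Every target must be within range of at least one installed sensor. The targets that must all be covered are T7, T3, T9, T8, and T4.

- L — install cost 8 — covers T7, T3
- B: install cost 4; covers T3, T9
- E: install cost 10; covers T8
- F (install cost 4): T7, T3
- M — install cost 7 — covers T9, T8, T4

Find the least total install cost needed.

11

The greedy cost-per-new-target heuristic would pick B, M, and F for 15, but a cheaper cover exists.
Choose F and M: together they cover T7, T3, T9, T8, T4 — every target.
Total install cost: 4 + 7 = 11.
No cover costs less than 11.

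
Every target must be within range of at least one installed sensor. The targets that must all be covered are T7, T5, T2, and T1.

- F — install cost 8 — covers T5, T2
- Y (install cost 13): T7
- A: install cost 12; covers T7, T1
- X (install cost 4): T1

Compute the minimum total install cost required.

This is a weighted set-cover instance.
The greedy cost-per-new-target heuristic would pick F, X, and A for 24, but a cheaper cover exists.
Choose F and A: together they cover T7, T5, T2, T1 — every target.
Total install cost: 8 + 12 = 20.
No cover costs less than 20.

20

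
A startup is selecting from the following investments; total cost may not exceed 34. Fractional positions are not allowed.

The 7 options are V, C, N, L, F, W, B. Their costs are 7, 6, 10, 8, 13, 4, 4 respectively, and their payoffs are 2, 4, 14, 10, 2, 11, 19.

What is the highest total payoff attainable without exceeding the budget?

This is an integer program with binary decision variables.
Take C, N, L, W, and B: cost 6 + 10 + 8 + 4 + 4 = 32 ≤ 34, payoff 4 + 14 + 10 + 11 + 19 = 58.
No other feasible combination does better.

58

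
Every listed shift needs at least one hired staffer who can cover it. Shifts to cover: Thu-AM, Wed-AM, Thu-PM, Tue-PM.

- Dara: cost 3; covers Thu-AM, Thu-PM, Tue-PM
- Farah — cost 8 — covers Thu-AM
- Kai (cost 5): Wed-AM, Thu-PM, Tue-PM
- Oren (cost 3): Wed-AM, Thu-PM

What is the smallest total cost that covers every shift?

6

Choose Dara and Oren: together they cover Thu-AM, Wed-AM, Thu-PM, Tue-PM — every shift.
Total cost: 3 + 3 = 6.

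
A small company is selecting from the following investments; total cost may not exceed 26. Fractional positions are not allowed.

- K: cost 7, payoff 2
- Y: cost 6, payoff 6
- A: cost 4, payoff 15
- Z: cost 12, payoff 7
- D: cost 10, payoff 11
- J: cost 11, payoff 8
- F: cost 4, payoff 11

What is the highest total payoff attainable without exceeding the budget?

Allowing fractional choices, the relaxed optimum would be about 44.5, but investments are indivisible.
Y + A + D + F: cost 6 + 4 + 10 + 4 = 24 ≤ 26, payoff 6 + 15 + 11 + 11 = 43.
Y + A + J + F: cost 6 + 4 + 11 + 4 = 25 ≤ 26, payoff 6 + 15 + 8 + 11 = 40.
K + A + D + F: cost 7 + 4 + 10 + 4 = 25 ≤ 26, payoff 2 + 15 + 11 + 11 = 39.
Best is Y, A, D, and F with total payoff 43.

43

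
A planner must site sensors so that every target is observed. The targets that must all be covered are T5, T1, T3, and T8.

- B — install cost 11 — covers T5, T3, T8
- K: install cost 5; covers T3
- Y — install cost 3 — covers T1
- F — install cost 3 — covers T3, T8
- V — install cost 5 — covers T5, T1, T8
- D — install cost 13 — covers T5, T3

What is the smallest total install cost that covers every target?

8

This is an integer covering problem.
Choose F and V: together they cover T5, T1, T3, T8 — every target.
Total install cost: 3 + 5 = 8.
No cover costs less than 8.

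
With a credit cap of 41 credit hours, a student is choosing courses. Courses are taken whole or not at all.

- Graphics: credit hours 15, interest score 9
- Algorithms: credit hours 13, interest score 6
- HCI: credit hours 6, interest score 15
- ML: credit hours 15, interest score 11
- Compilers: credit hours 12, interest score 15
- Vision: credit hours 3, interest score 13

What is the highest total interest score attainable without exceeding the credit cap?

Algorithms + HCI + Compilers + Vision: credit hours 13 + 6 + 12 + 3 = 34 ≤ 41, interest score 6 + 15 + 15 + 13 = 49.
Graphics + HCI + Compilers + Vision: credit hours 15 + 6 + 12 + 3 = 36 ≤ 41, interest score 9 + 15 + 15 + 13 = 52.
HCI + ML + Compilers + Vision: credit hours 6 + 15 + 12 + 3 = 36 ≤ 41, interest score 15 + 11 + 15 + 13 = 54.
Best is HCI, ML, Compilers, and Vision with total interest score 54.

54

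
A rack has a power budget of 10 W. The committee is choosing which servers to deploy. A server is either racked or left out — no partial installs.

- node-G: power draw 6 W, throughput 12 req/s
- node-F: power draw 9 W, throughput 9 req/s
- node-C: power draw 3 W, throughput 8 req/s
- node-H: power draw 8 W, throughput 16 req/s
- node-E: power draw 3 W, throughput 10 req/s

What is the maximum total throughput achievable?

22

This is an integer program with binary decision variables.
Allowing fractional choices, the relaxed optimum would be about 26.0, but servers are indivisible.
node-G + node-C: power draw 6 + 3 = 9 ≤ 10, throughput 12 + 8 = 20.
node-G + node-E: power draw 6 + 3 = 9 ≤ 10, throughput 12 + 10 = 22.
Best is node-G and node-E with total throughput 22.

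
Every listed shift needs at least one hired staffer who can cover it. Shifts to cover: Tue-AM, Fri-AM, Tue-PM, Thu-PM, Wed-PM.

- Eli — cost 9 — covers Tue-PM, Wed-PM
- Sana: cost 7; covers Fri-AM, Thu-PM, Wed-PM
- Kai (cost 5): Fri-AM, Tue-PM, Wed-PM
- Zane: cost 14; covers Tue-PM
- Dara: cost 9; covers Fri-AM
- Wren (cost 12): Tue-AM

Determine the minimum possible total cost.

24

Choose Sana, Kai, and Wren: together they cover Tue-AM, Fri-AM, Tue-PM, Thu-PM, Wed-PM — every shift.
Total cost: 7 + 5 + 12 = 24.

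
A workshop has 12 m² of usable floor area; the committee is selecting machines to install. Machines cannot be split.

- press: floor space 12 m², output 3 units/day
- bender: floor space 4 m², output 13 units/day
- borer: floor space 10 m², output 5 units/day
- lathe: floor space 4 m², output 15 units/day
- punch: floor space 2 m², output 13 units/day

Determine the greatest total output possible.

This is an integer program with binary decision variables.
Allowing fractional choices, the relaxed optimum would be about 42.0, but machines are indivisible.
lathe + punch: floor space 4 + 2 = 6 ≤ 12, output 15 + 13 = 28.
bender + lathe: floor space 4 + 4 = 8 ≤ 12, output 13 + 15 = 28.
bender + lathe + punch: floor space 4 + 4 + 2 = 10 ≤ 12, output 13 + 15 + 13 = 41.
Best is bender, lathe, and punch with total output 41.

41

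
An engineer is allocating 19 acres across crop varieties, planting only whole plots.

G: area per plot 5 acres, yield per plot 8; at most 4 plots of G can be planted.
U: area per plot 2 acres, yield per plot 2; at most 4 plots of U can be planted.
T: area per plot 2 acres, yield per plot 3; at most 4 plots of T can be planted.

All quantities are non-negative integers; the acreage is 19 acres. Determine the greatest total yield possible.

30

G has the best ratio (8/5); taking only G gives at most 3×8 = 24 (stopped by the area limit).
Mixing does better — 3×G and 2×T: area 19 ≤ 19, yield 3·8 + 2·3 = 30.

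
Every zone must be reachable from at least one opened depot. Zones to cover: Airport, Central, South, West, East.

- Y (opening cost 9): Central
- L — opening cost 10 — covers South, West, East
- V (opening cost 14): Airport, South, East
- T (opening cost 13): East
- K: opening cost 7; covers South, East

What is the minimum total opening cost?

33

Choose Y, L, and V: together they cover Airport, Central, South, West, East — every zone.
Total opening cost: 9 + 10 + 14 = 33.
No cover costs less than 33.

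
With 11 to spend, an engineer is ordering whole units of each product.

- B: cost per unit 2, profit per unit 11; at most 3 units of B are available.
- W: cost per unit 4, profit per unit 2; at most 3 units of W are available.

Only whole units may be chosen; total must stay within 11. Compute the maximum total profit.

B has the best ratio (11/2); taking only B gives at most 3×11 = 33 (stopped by the supply cap of 3).
Mixing does better — 3×B and 1×W: cost 10 ≤ 11, profit 3·11 + 1·2 = 35.

35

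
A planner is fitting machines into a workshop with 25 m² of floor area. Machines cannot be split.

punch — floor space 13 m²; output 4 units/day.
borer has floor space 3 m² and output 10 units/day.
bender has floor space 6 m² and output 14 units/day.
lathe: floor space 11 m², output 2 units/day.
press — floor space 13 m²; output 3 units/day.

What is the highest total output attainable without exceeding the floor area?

borer + bender + press: floor space 3 + 6 + 13 = 22 ≤ 25, output 10 + 14 + 3 = 27.
borer + bender + lathe: floor space 3 + 6 + 11 = 20 ≤ 25, output 10 + 14 + 2 = 26.
punch + borer + bender: floor space 13 + 3 + 6 = 22 ≤ 25, output 4 + 10 + 14 = 28.
Best is punch, borer, and bender with total output 28.

28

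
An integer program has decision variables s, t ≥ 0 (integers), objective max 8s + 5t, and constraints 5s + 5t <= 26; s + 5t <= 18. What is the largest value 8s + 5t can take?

The continuous relaxation peaks at (5.2, 0) with value 41.60; rounding to a feasible lattice point costs some objective.
(s,t)=(5,0): 5·5+5·0=25≤26, 1·5+5·0=5≤18, objective 40.
(s,t)=(4,1): 5·4+5·1=25≤26, 1·4+5·1=9≤18, objective 37.
(s,t)=(4,0): 5·4+5·0=20≤26, 1·4+5·0=4≤18, objective 32.
No feasible integer point exceeds 40.

40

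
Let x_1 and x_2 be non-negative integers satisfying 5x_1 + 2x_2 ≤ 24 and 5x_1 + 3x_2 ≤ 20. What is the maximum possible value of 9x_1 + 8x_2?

(x_1,x_2)=(1,5): 5·1+2·5=15≤24, 5·1+3·5=20≤20, objective 49.
(x_1,x_2)=(0,6): 5·0+2·6=12≤24, 5·0+3·6=18≤20, objective 48.
(x_1,x_2)=(1,4): 5·1+2·4=13≤24, 5·1+3·4=17≤20, objective 41.
No feasible integer point exceeds 49.

49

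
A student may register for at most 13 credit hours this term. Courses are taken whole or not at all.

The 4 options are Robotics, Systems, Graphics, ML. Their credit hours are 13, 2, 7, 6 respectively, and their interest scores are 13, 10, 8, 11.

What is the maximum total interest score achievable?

21

Allowing fractional choices, the relaxed optimum would be about 26.7, but courses are indivisible.
Graphics + ML: credit hours 7 + 6 = 13 ≤ 13, interest score 8 + 11 = 19.
Systems + ML: credit hours 2 + 6 = 8 ≤ 13, interest score 10 + 11 = 21.
Systems + Graphics: credit hours 2 + 7 = 9 ≤ 13, interest score 10 + 8 = 18.
Best is Systems and ML with total interest score 21.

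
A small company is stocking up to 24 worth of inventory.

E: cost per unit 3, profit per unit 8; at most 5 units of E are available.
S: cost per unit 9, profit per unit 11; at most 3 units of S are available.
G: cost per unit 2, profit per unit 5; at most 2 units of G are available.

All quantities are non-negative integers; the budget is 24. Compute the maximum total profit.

51

5×E and 1×S: cost 24 ≤ 24, profit 5·8 + 1·11 = 51.
5×E and 2×G: cost 19 ≤ 24, profit 5·8 + 2·5 = 50.
Best is 51.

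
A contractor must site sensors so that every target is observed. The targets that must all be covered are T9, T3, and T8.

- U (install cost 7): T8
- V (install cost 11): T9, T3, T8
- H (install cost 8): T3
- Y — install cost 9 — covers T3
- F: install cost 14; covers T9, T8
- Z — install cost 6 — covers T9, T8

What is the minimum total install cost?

The greedy cost-per-new-target heuristic would pick Z and H for 14, but a cheaper cover exists.
V alone covers T9, T3, T8 — every target.
Total install cost: 11.
No cover costs less than 11.

11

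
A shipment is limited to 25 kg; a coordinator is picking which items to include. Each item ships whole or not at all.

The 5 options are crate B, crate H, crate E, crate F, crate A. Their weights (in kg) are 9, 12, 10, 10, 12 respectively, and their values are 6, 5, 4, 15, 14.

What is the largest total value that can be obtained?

Allowing fractional choices, the relaxed optimum would be about 31.0, but items are indivisible.
crate B + crate F: weight 9 + 10 = 19 ≤ 25, value 6 + 15 = 21.
crate F + crate A: weight 10 + 12 = 22 ≤ 25, value 15 + 14 = 29.
crate B + crate A: weight 9 + 12 = 21 ≤ 25, value 6 + 14 = 20.
Best is crate F and crate A with total value 29.

29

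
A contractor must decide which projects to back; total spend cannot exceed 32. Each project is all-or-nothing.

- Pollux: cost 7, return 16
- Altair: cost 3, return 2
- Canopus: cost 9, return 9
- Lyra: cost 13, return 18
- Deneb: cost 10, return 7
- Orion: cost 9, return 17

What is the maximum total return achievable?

53

Pollux + Altair + Lyra + Orion: cost 7 + 3 + 13 + 9 = 32 ≤ 32, return 16 + 2 + 18 + 17 = 53.
Pollux + Altair + Canopus + Lyra: cost 7 + 3 + 9 + 13 = 32 ≤ 32, return 16 + 2 + 9 + 18 = 45.
Pollux + Lyra + Orion: cost 7 + 13 + 9 = 29 ≤ 32, return 16 + 18 + 17 = 51.
Best is Pollux, Altair, Lyra, and Orion with total return 53.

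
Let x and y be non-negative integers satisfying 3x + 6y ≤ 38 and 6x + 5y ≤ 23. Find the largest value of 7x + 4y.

25

Relaxing integrality, the LP optimum is 26.83 at (x,y) = (3.83, 0), which is not an integer point.
(x,y)=(3,1): 3·3+6·1=15≤38, 6·3+5·1=23≤23, objective 25.
(x,y)=(2,2): 3·2+6·2=18≤38, 6·2+5·2=22≤23, objective 22.
(x,y)=(3,0): 3·3+6·0=9≤38, 6·3+5·0=18≤23, objective 21.
The best lattice point is (3,1), giving 25.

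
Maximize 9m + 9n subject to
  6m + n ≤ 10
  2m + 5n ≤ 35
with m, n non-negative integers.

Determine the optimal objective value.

63

Relaxing integrality, the LP optimum is 65.89 at (m,n) = (0.536, 6.79), which is not an integer point.
(m,n)=(0,7) is feasible, giving 63.
(m,n)=(0,6) is feasible, giving 54.
(m,n)=(0,5) is feasible, giving 45.
No feasible integer point exceeds 63.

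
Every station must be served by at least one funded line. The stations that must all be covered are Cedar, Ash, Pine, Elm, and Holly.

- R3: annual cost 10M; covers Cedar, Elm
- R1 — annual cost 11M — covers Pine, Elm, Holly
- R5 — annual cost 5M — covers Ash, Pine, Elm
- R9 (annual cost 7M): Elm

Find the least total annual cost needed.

Choose R3, R1, and R5: together they cover Cedar, Ash, Pine, Elm, Holly — every station.
Total annual cost: 10 + 11 + 5 = 26.

26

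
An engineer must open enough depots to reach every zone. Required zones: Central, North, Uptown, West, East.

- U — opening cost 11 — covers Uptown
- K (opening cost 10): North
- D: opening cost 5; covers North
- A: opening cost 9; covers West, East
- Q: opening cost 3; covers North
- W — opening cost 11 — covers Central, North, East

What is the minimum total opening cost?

Choose U, A, and W: together they cover Central, North, Uptown, West, East — every zone.
Total opening cost: 11 + 9 + 11 = 31.

31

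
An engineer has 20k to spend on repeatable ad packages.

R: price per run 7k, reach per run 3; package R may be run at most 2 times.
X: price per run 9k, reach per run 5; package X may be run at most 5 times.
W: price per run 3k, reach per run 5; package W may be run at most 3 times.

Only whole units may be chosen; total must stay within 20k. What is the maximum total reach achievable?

20

Take 1×X and 3×W: price 18 ≤ 20, reach 1·5 + 3·5 = 20.
W has the best ratio (5/3) and is taken to its limit of 3; remaining capacity is filled optimally with the others.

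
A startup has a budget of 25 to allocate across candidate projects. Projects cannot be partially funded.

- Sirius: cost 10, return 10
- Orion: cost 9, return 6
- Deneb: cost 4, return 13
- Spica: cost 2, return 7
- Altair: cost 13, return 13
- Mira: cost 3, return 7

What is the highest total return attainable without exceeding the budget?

Sirius + Orion + Deneb + Spica: cost 10 + 9 + 4 + 2 = 25 ≤ 25, return 10 + 6 + 13 + 7 = 36.
Sirius + Deneb + Spica + Mira: cost 10 + 4 + 2 + 3 = 19 ≤ 25, return 10 + 13 + 7 + 7 = 37.
Deneb + Spica + Altair + Mira: cost 4 + 2 + 13 + 3 = 22 ≤ 25, return 13 + 7 + 13 + 7 = 40.
Best is Deneb, Spica, Altair, and Mira with total return 40.

40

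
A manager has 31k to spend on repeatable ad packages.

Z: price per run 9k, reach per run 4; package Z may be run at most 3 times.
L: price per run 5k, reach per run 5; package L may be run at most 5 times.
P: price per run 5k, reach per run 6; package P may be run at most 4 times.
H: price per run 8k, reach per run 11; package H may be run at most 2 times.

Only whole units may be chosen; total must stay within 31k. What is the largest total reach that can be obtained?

40

This is a bounded integer knapsack.
3×P and 2×H: price 31 ≤ 31, reach 3·6 + 2·11 = 40.
1×L, 2×P, and 2×H: price 31 ≤ 31, reach 1·5 + 2·6 + 2·11 = 39.
Best is 40.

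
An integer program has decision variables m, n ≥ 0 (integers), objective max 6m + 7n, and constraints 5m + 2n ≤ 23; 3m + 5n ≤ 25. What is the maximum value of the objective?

Relaxing integrality, the LP optimum is 41.16 at (m,n) = (3.42, 2.95), which is not an integer point.
(m,n)=(3,3) is feasible, giving 39.
(m,n)=(2,3) is feasible, giving 33.
(m,n)=(3,2) is feasible, giving 32.
Maximum is 39 at (m,n)=(3,3).

39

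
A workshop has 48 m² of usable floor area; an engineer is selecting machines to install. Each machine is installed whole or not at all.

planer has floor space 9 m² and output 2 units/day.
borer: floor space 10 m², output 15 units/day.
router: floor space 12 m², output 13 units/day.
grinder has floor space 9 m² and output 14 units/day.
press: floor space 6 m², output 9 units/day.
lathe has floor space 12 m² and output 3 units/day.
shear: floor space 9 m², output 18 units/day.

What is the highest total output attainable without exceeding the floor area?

69

Allowing fractional choices, the relaxed optimum would be about 69.5, but machines are indivisible.
borer + router + grinder + shear: floor space 10 + 12 + 9 + 9 = 40 ≤ 48, output 15 + 13 + 14 + 18 = 60.
borer + router + grinder + press + shear: floor space 10 + 12 + 9 + 6 + 9 = 46 ≤ 48, output 15 + 13 + 14 + 9 + 18 = 69.
Best is borer, router, grinder, press, and shear with total output 69.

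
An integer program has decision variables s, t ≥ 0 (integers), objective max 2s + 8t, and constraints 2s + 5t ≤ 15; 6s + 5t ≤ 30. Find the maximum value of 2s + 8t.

(s,t)=(0,3): 2·0+5·3=15≤15, 6·0+5·3=15≤30, objective 24.
(s,t)=(1,2): 2·1+5·2=12≤15, 6·1+5·2=16≤30, objective 18.
Maximum is 24 at (s,t)=(0,3).

24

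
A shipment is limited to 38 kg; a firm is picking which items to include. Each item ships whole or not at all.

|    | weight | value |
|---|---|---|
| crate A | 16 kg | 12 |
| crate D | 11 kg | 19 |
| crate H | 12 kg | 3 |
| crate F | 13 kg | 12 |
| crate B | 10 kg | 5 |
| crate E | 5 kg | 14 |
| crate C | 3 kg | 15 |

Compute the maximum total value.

60

Allowing fractional choices, the relaxed optimum would be about 64.5, but items are indivisible.
crate A + crate D + crate E + crate C: weight 16 + 11 + 5 + 3 = 35 ≤ 38, value 12 + 19 + 14 + 15 = 60.
crate D + crate F + crate E + crate C: weight 11 + 13 + 5 + 3 = 32 ≤ 38, value 19 + 12 + 14 + 15 = 60.
The maximum value is 60; one optimal choice is crate D, crate F, crate E, and crate C.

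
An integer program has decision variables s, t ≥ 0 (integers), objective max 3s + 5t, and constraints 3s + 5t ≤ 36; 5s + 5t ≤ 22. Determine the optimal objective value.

(s,t)=(0,4): 3·0+5·4=20≤36, 5·0+5·4=20≤22, objective 20.
(s,t)=(1,3): 3·1+5·3=18≤36, 5·1+5·3=20≤22, objective 18.
No feasible integer point exceeds 20.

20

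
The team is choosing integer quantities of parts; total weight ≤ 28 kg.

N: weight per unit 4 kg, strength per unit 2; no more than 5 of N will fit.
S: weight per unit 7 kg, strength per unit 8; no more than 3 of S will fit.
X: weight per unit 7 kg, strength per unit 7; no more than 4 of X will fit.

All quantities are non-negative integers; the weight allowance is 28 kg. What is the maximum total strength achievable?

31

Take 3×S and 1×X: weight 28 ≤ 28, strength 3·8 + 1·7 = 31.
S has the best ratio (8/7) and is taken to its limit of 3; remaining capacity is filled optimally with the others.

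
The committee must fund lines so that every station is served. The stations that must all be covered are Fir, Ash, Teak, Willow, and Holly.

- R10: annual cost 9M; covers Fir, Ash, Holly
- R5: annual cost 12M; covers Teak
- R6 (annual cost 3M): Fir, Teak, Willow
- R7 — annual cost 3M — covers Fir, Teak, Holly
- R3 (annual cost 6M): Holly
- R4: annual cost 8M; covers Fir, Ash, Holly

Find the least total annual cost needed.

11

This is a weighted set-cover instance.
Choose R6 and R4: together they cover Fir, Ash, Teak, Willow, Holly — every station.
Total annual cost: 3 + 8 = 11.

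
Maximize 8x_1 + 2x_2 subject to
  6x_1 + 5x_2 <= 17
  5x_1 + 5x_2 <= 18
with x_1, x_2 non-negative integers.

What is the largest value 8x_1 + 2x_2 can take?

Relaxing integrality, the LP optimum is 22.67 at (x_1,x_2) = (2.83, 0), which is not an integer point.
(x_1,x_2)=(2,1): 6·2+5·1=17≤17, 5·2+5·1=15≤18, objective 18.
(x_1,x_2)=(2,0): 6·2+5·0=12≤17, 5·2+5·0=10≤18, objective 16.
(x_1,x_2)=(1,2): 6·1+5·2=16≤17, 5·1+5·2=15≤18, objective 12.
(x_1,x_2)=(1,1): 6·1+5·1=11≤17, 5·1+5·1=10≤18, objective 10.
The best lattice point is (2,1), giving 18.

18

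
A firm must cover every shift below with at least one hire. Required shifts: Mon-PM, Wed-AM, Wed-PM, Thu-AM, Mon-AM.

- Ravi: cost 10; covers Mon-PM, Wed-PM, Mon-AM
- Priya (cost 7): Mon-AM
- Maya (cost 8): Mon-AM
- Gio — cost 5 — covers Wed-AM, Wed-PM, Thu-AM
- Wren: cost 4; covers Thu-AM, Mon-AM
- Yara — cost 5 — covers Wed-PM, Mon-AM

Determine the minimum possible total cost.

This is a weighted set-cover instance.
The greedy cost-per-new-shift heuristic would pick Gio, Wren, and Ravi for 19, but a cheaper cover exists.
Choose Ravi and Gio: together they cover Mon-PM, Wed-AM, Wed-PM, Thu-AM, Mon-AM — every shift.
Total cost: 10 + 5 = 15.
No cover costs less than 15.

15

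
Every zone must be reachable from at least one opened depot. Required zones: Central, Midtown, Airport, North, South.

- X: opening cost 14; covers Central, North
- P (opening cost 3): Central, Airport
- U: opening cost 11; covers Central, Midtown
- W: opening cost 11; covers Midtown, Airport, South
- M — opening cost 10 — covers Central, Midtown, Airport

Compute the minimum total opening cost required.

The greedy cost-per-new-zone heuristic would pick P, W, and X for 28, but a cheaper cover exists.
Choose X and W: together they cover Central, Midtown, Airport, North, South — every zone.
Total opening cost: 14 + 11 = 25.
No cover costs less than 25.

25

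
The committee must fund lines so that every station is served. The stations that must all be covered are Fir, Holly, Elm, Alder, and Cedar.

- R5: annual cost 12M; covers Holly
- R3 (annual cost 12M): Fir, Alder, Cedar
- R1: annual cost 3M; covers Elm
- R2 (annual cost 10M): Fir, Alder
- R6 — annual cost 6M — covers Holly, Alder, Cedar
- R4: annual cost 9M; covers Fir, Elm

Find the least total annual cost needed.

This is an integer covering problem.
Choose R6 and R4: together they cover Fir, Holly, Elm, Alder, Cedar — every station.
Total annual cost: 6 + 9 = 15.

15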